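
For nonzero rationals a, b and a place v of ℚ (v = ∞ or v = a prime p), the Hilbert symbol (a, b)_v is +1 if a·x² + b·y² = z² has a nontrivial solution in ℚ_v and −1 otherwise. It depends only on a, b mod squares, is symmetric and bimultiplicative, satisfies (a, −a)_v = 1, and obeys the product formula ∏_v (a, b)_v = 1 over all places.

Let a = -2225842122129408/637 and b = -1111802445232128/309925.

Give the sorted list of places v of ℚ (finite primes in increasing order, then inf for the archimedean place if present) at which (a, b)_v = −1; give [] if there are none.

[2, 11, 13, 19, 23, 29, 31, inf]

(a, b) ≡ (-3774901, -100531574) mod (ℚ^×)²; places V = {2, 3, 5, 7, 11, 13, 17, 19, 23, 29, 31, ∞}.
(a,b)_31: α=1, u≡14; β=1, v≡20 (mod 31); (14|31)=+1, (20|31)=+1; sign (−1)^1·+1^1·+1^1 = -1.
(a,b)_29: α=1, u≡8; β=3, v≡24 (mod 29); (8|29)=-1, (24|29)=+1; sign (−1)^0·-1^3·+1^1 = -1.
(a,b)_19: α=3, u≡6; β=2, v≡12 (mod 19); (6|19)=+1, (12|19)=-1; sign (−1)^0·+1^2·-1^3 = -1.
(a,b)_17: α=1, u≡2; β=1, v≡2 (mod 17); (2|17)=+1, (2|17)=+1; sign (−1)^0·+1^1·+1^1 = +1.
(a,b)_23: α=0, u≡10; β=-1, v≡15 (mod 23); (10|23)=-1, (15|23)=-1; sign (−1)^0·-1^-1·-1^0 = -1.
(a,b)_13: α=-1, u≡1; β=1, v≡2 (mod 13); (1|13)=+1, (2|13)=-1; sign (−1)^0·+1^1·-1^-1 = -1.
(a,b)_2: α=18, β=11; u≡3, v≡5 (mod 8); ε(u)ε(v)=1·0, αω(v)=18·1, βω(u)=11·1; sum ≡ 1  ⇒  -1.
(a,b)_11: α=0, u≡2; β=-1, v≡8 (mod 11); (2|11)=-1, (8|11)=-1; sign (−1)^0·-1^-1·-1^0 = -1.
(a,b)_∞: sgn(-3774901)=−, sgn(-100531574)=−, so -1.
(a,b)_7: α=-2, u≡6; β=-2, v≡2 (mod 7); (6|7)=-1, (2|7)=+1; sign (−1)^0·-1^-2·+1^-2 = +1.
(a,b)_5: α=0, u≡1; β=-2, v≡1 (mod 5); (1|5)=+1, (1|5)=+1; sign (−1)^0·+1^-2·+1^0 = +1.
(a,b)_3: α=4, u≡2; β=2, v≡1 (mod 3); (2|3)=-1, (1|3)=+1; sign (−1)^0·-1^2·+1^4 = +1.
Ram(-3774901, -100531574) = {2, 11, 13, 19, 23, 29, 31, ∞}; no ℚ_2-point on the conic.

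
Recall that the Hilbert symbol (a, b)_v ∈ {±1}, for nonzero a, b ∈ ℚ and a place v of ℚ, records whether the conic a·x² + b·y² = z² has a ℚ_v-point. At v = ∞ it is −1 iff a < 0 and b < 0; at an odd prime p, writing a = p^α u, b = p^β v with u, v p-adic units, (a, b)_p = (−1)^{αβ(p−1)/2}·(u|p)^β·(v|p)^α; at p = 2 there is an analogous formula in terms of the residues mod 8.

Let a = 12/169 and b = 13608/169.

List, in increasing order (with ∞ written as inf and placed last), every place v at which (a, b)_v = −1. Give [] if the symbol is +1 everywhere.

[2, 7]

Mod squares: a ≡ 3, b ≡ 42. Check v ∈ {∞, 2, 3, 7, 13}.
v=3: a=3^1·(≡1), b=3^5·(≡2) mod 3; (1|3)=+1, (2|3)=-1; (−1)^{1·5·1}·(+1)^5·(-1)^1 = +1.
v=13: a=13^-2·(≡12), b=13^-2·(≡10) mod 13; (12|13)=+1, (10|13)=+1; (−1)^{-2·-2·6}·(+1)^-2·(+1)^-2 = +1.
v=7: a=7^0·(≡5), b=7^1·(≡5) mod 7; (5|7)=-1, (5|7)=-1; (−1)^{0·1·3}·(-1)^1·(-1)^0 = -1.
v=2: v_2(a)=2, v_2(b)=3; units ≡ 3, 5 (mod 8); ε·ε+αω+βω = 1·0+2·1+3·1 ≡ 1  ⇒  (a,b)_2 = -1.
v=∞: 3 > 0 and 42 > 0  ⇒  (a,b)_∞ = +1.
|Ram(3, 42)| = 2, even; anisotropic at {2, 7}.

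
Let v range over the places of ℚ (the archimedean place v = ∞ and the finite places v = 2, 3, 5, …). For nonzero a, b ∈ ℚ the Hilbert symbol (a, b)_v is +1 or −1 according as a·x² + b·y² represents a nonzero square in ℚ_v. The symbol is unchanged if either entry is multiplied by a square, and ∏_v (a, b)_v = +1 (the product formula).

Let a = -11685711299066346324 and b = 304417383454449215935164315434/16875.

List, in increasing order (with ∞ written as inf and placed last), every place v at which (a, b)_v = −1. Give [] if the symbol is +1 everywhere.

[3, 17, 31, 37]

(a, b) ≡ (-3326781, 1184798238) mod (ℚ^×)²; places V = {2, 3, 5, 13, 17, 19, 31, 37, 41, 43, 53, ∞}.
(a,b)_31: α=2, u≡30; β=3, v≡8 (mod 31); (30|31)=-1, (8|31)=+1; sign (−1)^0·-1^3·+1^2 = -1.
(a,b)_17: α=1, u≡11; β=1, v≡8 (mod 17); (11|17)=-1, (8|17)=+1; sign (−1)^0·-1^1·+1^1 = -1.
(a,b)_5: α=0, u≡1; β=-4, v≡2 (mod 5); (1|5)=+1, (2|5)=-1; sign (−1)^0·+1^-4·-1^0 = +1.
(a,b)_37: α=3, u≡34; β=3, v≡15 (mod 37); (34|37)=+1, (15|37)=-1; sign (−1)^0·+1^3·-1^3 = -1.
(a,b)_3: α=1, u≡2; β=-3, v≡2 (mod 3); (2|3)=-1, (2|3)=-1; sign (−1)^1·-1^-3·-1^1 = -1.
(a,b)_53: α=0, u≡42; β=2, v≡3 (mod 53); (42|53)=+1, (3|53)=-1; sign (−1)^0·+1^2·-1^0 = +1.
(a,b)_∞: sgn(-3326781)=−, sgn(1184798238)=+, so +1.
(a,b)_13: α=0, u≡10; β=3, v≡8 (mod 13); (10|13)=+1, (8|13)=-1; sign (−1)^0·+1^3·-1^0 = +1.
(a,b)_19: α=2, u≡9; β=3, v≡16 (mod 19); (9|19)=+1, (16|19)=+1; sign (−1)^0·+1^3·+1^2 = +1.
(a,b)_41: α=1, u≡10; β=1, v≡16 (mod 41); (10|41)=+1, (16|41)=+1; sign (−1)^0·+1^1·+1^1 = +1.
(a,b)_43: α=3, u≡20; β=4, v≡4 (mod 43); (20|43)=-1, (4|43)=+1; sign (−1)^0·-1^4·+1^3 = +1.
(a,b)_2: α=2, β=1; u≡3, v≡7 (mod 8); ε(u)ε(v)=1·1, αω(v)=2·0, βω(u)=1·1; sum ≡ 0  ⇒  +1.
|Ram(-3326781, 1184798238)| = 4, even; anisotropic at {3, 17, 31, 37}.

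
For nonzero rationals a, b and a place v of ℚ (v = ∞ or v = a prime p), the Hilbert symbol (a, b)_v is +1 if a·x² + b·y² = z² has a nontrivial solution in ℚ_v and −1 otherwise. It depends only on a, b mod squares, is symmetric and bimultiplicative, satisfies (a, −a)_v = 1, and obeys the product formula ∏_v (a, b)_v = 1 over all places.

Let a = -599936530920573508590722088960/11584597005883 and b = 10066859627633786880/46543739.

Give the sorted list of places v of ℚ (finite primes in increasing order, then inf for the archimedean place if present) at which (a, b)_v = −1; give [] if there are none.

Mod squares: a ≡ -124355, b ≡ 55. Check v ∈ {∞, 2, 3, 5, 7, 11, 17, 19}.
v=7: a=7^13·(≡2), b=7^8·(≡3) mod 7; (2|7)=+1, (3|7)=-1; (−1)^{13·8·3}·(+1)^8·(-1)^13 = -1.
v=11: a=11^-9·(≡4), b=11^-5·(≡4) mod 11; (4|11)=+1, (4|11)=+1; (−1)^{-9·-5·5}·(+1)^-5·(+1)^-9 = -1.
v=17: a=17^-3·(≡7), b=17^-2·(≡13) mod 17; (7|17)=-1, (13|17)=+1; (−1)^{-3·-2·8}·(-1)^-2·(+1)^-3 = +1.
v=3: a=3^16·(≡1), b=3^10·(≡1) mod 3; (1|3)=+1, (1|3)=+1; (−1)^{16·10·1}·(+1)^10·(+1)^16 = +1.
v=5: a=5^1·(≡1), b=5^1·(≡4) mod 5; (1|5)=+1, (4|5)=+1; (−1)^{1·1·2}·(+1)^1·(+1)^1 = +1.
v=19: a=19^3·(≡12), b=19^2·(≡4) mod 19; (12|19)=-1, (4|19)=+1; (−1)^{3·2·9}·(-1)^2·(+1)^3 = +1.
v=2: v_2(a)=22, v_2(b)=14; units ≡ 5, 7 (mod 8); ε·ε+αω+βω = 0·1+22·0+14·1 ≡ 0  ⇒  (a,b)_2 = +1.
v=∞: -124355 < 0 and 55 > 0  ⇒  (a,b)_∞ = +1.
|Ram(-124355, 55)| = 2, even; anisotropic at {7, 11}.

[7, 11]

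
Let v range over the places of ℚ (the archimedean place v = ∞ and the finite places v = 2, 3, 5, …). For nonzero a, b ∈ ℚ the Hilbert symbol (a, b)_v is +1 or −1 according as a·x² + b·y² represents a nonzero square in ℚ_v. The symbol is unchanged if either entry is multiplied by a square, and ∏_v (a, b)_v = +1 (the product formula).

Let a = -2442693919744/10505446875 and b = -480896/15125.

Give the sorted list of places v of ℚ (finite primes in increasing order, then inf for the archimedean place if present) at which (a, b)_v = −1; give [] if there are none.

[2, 5, 7, inf]

(a, b) ≡ (-35, -130) mod (ℚ^×)²; places V = {2, 3, 5, 7, 11, 13, 17, ∞}.
(a,b)_2: α=10, β=7; u≡5, v≡7 (mod 8); ε(u)ε(v)=0·1, αω(v)=10·0, βω(u)=7·1; sum ≡ 1  ⇒  -1.
(a,b)_3: α=-4, u≡1; β=0, v≡2 (mod 3); (1|3)=+1, (2|3)=-1; sign (−1)^0·+1^0·-1^-4 = +1.
(a,b)_13: α=4, u≡1; β=1, v≡1 (mod 13); (1|13)=+1, (1|13)=+1; sign (−1)^0·+1^1·+1^4 = +1.
(a,b)_∞: sgn(-35)=−, sgn(-130)=−, so -1.
(a,b)_7: α=-3, u≡2; β=0, v≡5 (mod 7); (2|7)=+1, (5|7)=-1; sign (−1)^0·+1^0·-1^-3 = -1.
(a,b)_5: α=-5, u≡2; β=-3, v≡4 (mod 5); (2|5)=-1, (4|5)=+1; sign (−1)^0·-1^-3·+1^-5 = -1.
(a,b)_17: α=4, u≡16; β=2, v≡3 (mod 17); (16|17)=+1, (3|17)=-1; sign (−1)^0·+1^2·-1^4 = +1.
(a,b)_11: α=-2, u≡4; β=-2, v≡6 (mod 11); (4|11)=+1, (6|11)=-1; sign (−1)^0·+1^-2·-1^-2 = +1.
|Ram(-35, -130)| = 4, even; anisotropic at {2, 5, 7, ∞}.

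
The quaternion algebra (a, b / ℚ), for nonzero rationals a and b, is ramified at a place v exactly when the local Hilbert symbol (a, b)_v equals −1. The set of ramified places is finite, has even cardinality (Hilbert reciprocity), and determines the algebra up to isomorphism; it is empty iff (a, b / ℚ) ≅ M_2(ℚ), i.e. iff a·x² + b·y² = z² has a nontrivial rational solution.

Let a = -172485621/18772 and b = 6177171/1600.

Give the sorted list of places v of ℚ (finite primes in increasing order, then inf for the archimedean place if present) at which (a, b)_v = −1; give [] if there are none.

(a, b) ≡ (-17017, 51051) mod (ℚ^×)²; places V = {2, 3, 5, 7, 11, 13, 17, 19, ∞}.
(a,b)_17: α=1, u≡4; β=1, v≡11 (mod 17); (4|17)=+1, (11|17)=-1; sign (−1)^0·+1^1·-1^1 = -1.
(a,b)_19: α=-2, u≡6; β=0, v≡6 (mod 19); (6|19)=+1, (6|19)=+1; sign (−1)^0·+1^0·+1^-2 = +1.
(a,b)_3: α=2, u≡2; β=1, v≡1 (mod 3); (2|3)=-1, (1|3)=+1; sign (−1)^0·-1^1·+1^2 = -1.
(a,b)_7: α=1, u≡6; β=1, v≡3 (mod 7); (6|7)=-1, (3|7)=-1; sign (−1)^1·-1^1·-1^1 = -1.
(a,b)_11: α=5, u≡3; β=3, v≡2 (mod 11); (3|11)=+1, (2|11)=-1; sign (−1)^1·+1^3·-1^5 = +1.
(a,b)_13: α=-1, u≡4; β=1, v≡4 (mod 13); (4|13)=+1, (4|13)=+1; sign (−1)^0·+1^1·+1^-1 = +1.
(a,b)_∞: sgn(-17017)=−, sgn(51051)=+, so +1.
(a,b)_5: α=0, u≡2; β=-2, v≡4 (mod 5); (2|5)=-1, (4|5)=+1; sign (−1)^0·-1^-2·+1^0 = +1.
(a,b)_2: α=-2, β=-6; u≡7, v≡3 (mod 8); ε(u)ε(v)=1·1, αω(v)=-2·1, βω(u)=-6·0; sum ≡ 1  ⇒  -1.
Ram(-17017, 51051) = {2, 3, 7, 17}; no ℚ_2-point on the conic.

[2, 3, 7, 17]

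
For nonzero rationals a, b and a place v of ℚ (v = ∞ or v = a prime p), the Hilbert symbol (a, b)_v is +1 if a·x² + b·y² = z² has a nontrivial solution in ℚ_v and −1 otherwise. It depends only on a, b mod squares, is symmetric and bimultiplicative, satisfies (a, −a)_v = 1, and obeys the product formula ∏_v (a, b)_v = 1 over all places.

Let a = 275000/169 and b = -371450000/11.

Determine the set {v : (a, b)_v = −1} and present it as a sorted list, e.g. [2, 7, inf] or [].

Mod squares: a ≡ 110, b ≡ -408595. Check v ∈ {∞, 2, 5, 11, 13, 17, 19, 23}.
v=13: a=13^-2·(≡11), b=13^0·(≡6) mod 13; (11|13)=-1, (6|13)=-1; (−1)^{-2·0·6}·(-1)^0·(-1)^-2 = +1.
v=17: a=17^0·(≡9), b=17^1·(≡6) mod 17; (9|17)=+1, (6|17)=-1; (−1)^{0·1·8}·(+1)^1·(-1)^0 = +1.
v=2: v_2(a)=3, v_2(b)=4; units ≡ 7, 5 (mod 8); ε·ε+αω+βω = 1·0+3·1+4·0 ≡ 1  ⇒  (a,b)_2 = -1.
v=5: a=5^5·(≡2), b=5^5·(≡1) mod 5; (2|5)=-1, (1|5)=+1; (−1)^{5·5·2}·(-1)^5·(+1)^5 = -1.
v=23: a=23^0·(≡13), b=23^1·(≡19) mod 23; (13|23)=+1, (19|23)=-1; (−1)^{0·1·11}·(+1)^1·(-1)^0 = +1.
v=19: a=19^0·(≡3), b=19^1·(≡8) mod 19; (3|19)=-1, (8|19)=-1; (−1)^{0·1·9}·(-1)^1·(-1)^0 = -1.
v=∞: 110 > 0 and -408595 < 0  ⇒  (a,b)_∞ = +1.
v=11: a=11^1·(≡2), b=11^-1·(≡2) mod 11; (2|11)=-1, (2|11)=-1; (−1)^{1·-1·5}·(-1)^-1·(-1)^1 = -1.
(110, -408595 / ℚ) ramifies at {2, 5, 11, 19}: a division algebra.

[2, 5, 11, 19]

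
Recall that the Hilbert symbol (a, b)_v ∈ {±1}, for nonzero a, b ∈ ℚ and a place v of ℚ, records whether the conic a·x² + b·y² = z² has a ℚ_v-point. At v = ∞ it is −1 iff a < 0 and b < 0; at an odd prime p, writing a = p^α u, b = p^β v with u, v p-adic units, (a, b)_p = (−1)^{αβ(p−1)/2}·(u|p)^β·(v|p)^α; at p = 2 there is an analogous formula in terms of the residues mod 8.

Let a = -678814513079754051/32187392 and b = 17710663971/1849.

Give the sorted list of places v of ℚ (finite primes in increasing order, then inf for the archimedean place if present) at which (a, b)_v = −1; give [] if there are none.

Mod squares: a ≡ -323323, b ≡ 51051. Check v ∈ {∞, 2, 3, 7, 11, 13, 17, 19, 23, 31, 43}.
v=23: a=23^2·(≡19), b=23^0·(≡11) mod 23; (19|23)=-1, (11|23)=-1; (−1)^{2·0·11}·(-1)^0·(-1)^2 = +1.
v=3: a=3^4·(≡2), b=3^1·(≡1) mod 3; (2|3)=-1, (1|3)=+1; (−1)^{4·1·1}·(-1)^1·(+1)^4 = -1.
v=17: a=17^-1·(≡16), b=17^1·(≡3) mod 17; (16|17)=+1, (3|17)=-1; (−1)^{-1·1·8}·(+1)^1·(-1)^-1 = -1.
v=31: a=31^2·(≡19), b=31^2·(≡25) mod 31; (19|31)=+1, (25|31)=+1; (−1)^{2·2·15}·(+1)^2·(+1)^2 = +1.
v=19: a=19^3·(≡1), b=19^2·(≡9) mod 19; (1|19)=+1, (9|19)=+1; (−1)^{3·2·9}·(+1)^2·(+1)^3 = +1.
v=2: v_2(a)=-10, v_2(b)=0; units ≡ 5, 3 (mod 8); ε·ε+αω+βω = 0·1+-10·1+0·1 ≡ 0  ⇒  (a,b)_2 = +1.
v=43: a=43^-2·(≡2), b=43^-2·(≡13) mod 43; (2|43)=-1, (13|43)=+1; (−1)^{-2·-2·21}·(-1)^-2·(+1)^-2 = +1.
v=13: a=13^1·(≡2), b=13^1·(≡1) mod 13; (2|13)=-1, (1|13)=+1; (−1)^{1·1·6}·(-1)^1·(+1)^1 = -1.
v=7: a=7^5·(≡2), b=7^1·(≡6) mod 7; (2|7)=+1, (6|7)=-1; (−1)^{5·1·3}·(+1)^1·(-1)^5 = +1.
v=11: a=11^1·(≡10), b=11^1·(≡8) mod 11; (10|11)=-1, (8|11)=-1; (−1)^{1·1·5}·(-1)^1·(-1)^1 = -1.
v=∞: -323323 < 0 and 51051 > 0  ⇒  (a,b)_∞ = +1.
(-323323, 51051 / ℚ) ramifies at {3, 11, 13, 17}: a division algebra.

[3, 11, 13, 17]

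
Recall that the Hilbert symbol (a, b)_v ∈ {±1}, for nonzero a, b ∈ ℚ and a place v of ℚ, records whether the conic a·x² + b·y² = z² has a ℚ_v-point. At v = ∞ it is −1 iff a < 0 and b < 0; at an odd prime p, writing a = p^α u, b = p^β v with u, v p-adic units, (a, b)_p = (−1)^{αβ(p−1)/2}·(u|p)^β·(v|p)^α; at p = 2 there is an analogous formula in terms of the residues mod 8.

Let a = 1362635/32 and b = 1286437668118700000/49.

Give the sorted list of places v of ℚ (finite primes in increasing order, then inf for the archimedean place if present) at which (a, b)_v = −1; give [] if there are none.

[23, 41]

(a, b) ≡ (9430, 273470) mod (ℚ^×)²; places V = {2, 5, 7, 17, 23, 29, 41, ∞}.
(a,b)_41: α=1, u≡20; β=3, v≡22 (mod 41); (20|41)=+1, (22|41)=-1; sign (−1)^0·+1^3·-1^1 = -1.
(a,b)_7: α=0, u≡2; β=-2, v≡1 (mod 7); (2|7)=+1, (1|7)=+1; sign (−1)^0·+1^-2·+1^0 = +1.
(a,b)_17: α=2, u≡14; β=0, v≡9 (mod 17); (14|17)=-1, (9|17)=+1; sign (−1)^0·-1^0·+1^2 = +1.
(a,b)_5: α=1, u≡1; β=5, v≡1 (mod 5); (1|5)=+1, (1|5)=+1; sign (−1)^0·+1^5·+1^1 = +1.
(a,b)_2: α=-5, β=5; u≡3, v≡7 (mod 8); ε(u)ε(v)=1·1, αω(v)=-5·0, βω(u)=5·1; sum ≡ 0  ⇒  +1.
(a,b)_29: α=0, u≡4; β=1, v≡25 (mod 29); (4|29)=+1, (25|29)=+1; sign (−1)^0·+1^1·+1^0 = +1.
(a,b)_23: α=1, u≡15; β=5, v≡11 (mod 23); (15|23)=-1, (11|23)=-1; sign (−1)^1·-1^5·-1^1 = -1.
(a,b)_∞: sgn(9430)=+, sgn(273470)=+, so +1.
|Ram(9430, 273470)| = 2, even; anisotropic at {23, 41}.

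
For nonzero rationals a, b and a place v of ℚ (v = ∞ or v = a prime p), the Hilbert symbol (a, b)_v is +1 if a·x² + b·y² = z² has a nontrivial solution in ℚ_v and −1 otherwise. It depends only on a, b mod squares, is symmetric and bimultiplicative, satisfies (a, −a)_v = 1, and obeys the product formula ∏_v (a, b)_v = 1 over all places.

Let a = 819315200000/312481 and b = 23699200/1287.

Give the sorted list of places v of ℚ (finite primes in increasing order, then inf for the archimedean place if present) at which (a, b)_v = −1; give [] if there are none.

Mod squares: a ≡ 5, b ≡ 1001. Check v ∈ {∞, 2, 3, 5, 7, 11, 13, 23, 43}.
v=43: a=43^-2·(≡22), b=43^0·(≡26) mod 43; (22|43)=-1, (26|43)=-1; (−1)^{-2·0·21}·(-1)^0·(-1)^-2 = +1.
v=13: a=13^-2·(≡8), b=13^-1·(≡12) mod 13; (8|13)=-1, (12|13)=+1; (−1)^{-2·-1·6}·(-1)^-1·(+1)^-2 = -1.
v=11: a=11^2·(≡1), b=11^-1·(≡9) mod 11; (1|11)=+1, (9|11)=+1; (−1)^{2·-1·5}·(+1)^-1·(+1)^2 = +1.
v=23: a=23^2·(≡11), b=23^2·(≡4) mod 23; (11|23)=-1, (4|23)=+1; (−1)^{2·2·11}·(-1)^2·(+1)^2 = +1.
v=7: a=7^0·(≡3), b=7^1·(≡6) mod 7; (3|7)=-1, (6|7)=-1; (−1)^{0·1·3}·(-1)^1·(-1)^0 = -1.
v=3: a=3^0·(≡2), b=3^-2·(≡2) mod 3; (2|3)=-1, (2|3)=-1; (−1)^{0·-2·1}·(-1)^-2·(-1)^0 = +1.
v=5: a=5^5·(≡4), b=5^2·(≡4) mod 5; (4|5)=+1, (4|5)=+1; (−1)^{5·2·2}·(+1)^2·(+1)^5 = +1.
v=2: v_2(a)=12, v_2(b)=8; units ≡ 5, 1 (mod 8); ε·ε+αω+βω = 0·0+12·0+8·1 ≡ 0  ⇒  (a,b)_2 = +1.
v=∞: 5 > 0 and 1001 > 0  ⇒  (a,b)_∞ = +1.
|Ram(5, 1001)| = 2, even; anisotropic at {7, 13}.

[7, 13]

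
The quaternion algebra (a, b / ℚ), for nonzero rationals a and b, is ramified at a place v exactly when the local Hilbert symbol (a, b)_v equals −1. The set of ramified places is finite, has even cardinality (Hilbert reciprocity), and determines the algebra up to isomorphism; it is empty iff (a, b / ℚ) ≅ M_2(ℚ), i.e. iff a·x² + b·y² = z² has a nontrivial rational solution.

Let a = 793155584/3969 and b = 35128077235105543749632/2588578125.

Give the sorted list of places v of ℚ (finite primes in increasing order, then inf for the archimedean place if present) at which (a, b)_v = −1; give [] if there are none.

[2, 3, 19, 31]

(a, b) ≡ (806, 616036278) mod (ℚ^×)²; places V = {2, 3, 5, 7, 11, 13, 19, 23, 31, 53, ∞}.
(a,b)_23: α=0, u≡6; β=-1, v≡5 (mod 23); (6|23)=+1, (5|23)=-1; sign (−1)^0·+1^-1·-1^0 = +1.
(a,b)_19: α=0, u≡12; β=3, v≡15 (mod 19); (12|19)=-1, (15|19)=-1; sign (−1)^0·-1^3·-1^0 = -1.
(a,b)_2: α=11, β=27; u≡3, v≡3 (mod 8); ε(u)ε(v)=1·1, αω(v)=11·1, βω(u)=27·1; sum ≡ 1  ⇒  -1.
(a,b)_31: α=3, u≡26; β=3, v≡11 (mod 31); (26|31)=-1, (11|31)=-1; sign (−1)^1·-1^3·-1^3 = -1.
(a,b)_7: α=-2, u≡1; β=-4, v≡2 (mod 7); (1|7)=+1, (2|7)=+1; sign (−1)^0·+1^-4·+1^-2 = +1.
(a,b)_53: α=0, u≡38; β=1, v≡26 (mod 53); (38|53)=+1, (26|53)=-1; sign (−1)^0·+1^1·-1^0 = +1.
(a,b)_∞: sgn(806)=+, sgn(616036278)=+, so +1.
(a,b)_5: α=0, u≡1; β=-6, v≡3 (mod 5); (1|5)=+1, (3|5)=-1; sign (−1)^0·+1^-6·-1^0 = +1.
(a,b)_11: α=0, u≡5; β=1, v≡8 (mod 11); (5|11)=+1, (8|11)=-1; sign (−1)^0·+1^1·-1^0 = +1.
(a,b)_13: α=1, u≡1; β=3, v≡1 (mod 13); (1|13)=+1, (1|13)=+1; sign (−1)^0·+1^3·+1^1 = +1.
(a,b)_3: α=-4, u≡2; β=-1, v≡1 (mod 3); (2|3)=-1, (1|3)=+1; sign (−1)^0·-1^-1·+1^-4 = -1.
|Ram(806, 616036278)| = 4, even; anisotropic at {2, 3, 19, 31}.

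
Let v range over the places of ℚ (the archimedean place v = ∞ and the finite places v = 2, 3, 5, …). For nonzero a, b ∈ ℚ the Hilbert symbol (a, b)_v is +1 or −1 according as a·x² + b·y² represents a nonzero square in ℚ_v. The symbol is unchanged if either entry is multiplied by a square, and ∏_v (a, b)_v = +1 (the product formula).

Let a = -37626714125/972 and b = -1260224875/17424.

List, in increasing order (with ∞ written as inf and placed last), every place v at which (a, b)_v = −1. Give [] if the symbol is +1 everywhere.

[3, 7, 13, 17, 19, inf]

Mod squares: a ≡ -255255, b ≡ -20995. Check v ∈ {∞, 2, 3, 5, 7, 11, 13, 17, 19}.
v=11: a=11^1·(≡4), b=11^-2·(≡3) mod 11; (4|11)=+1, (3|11)=+1; (−1)^{1·-2·5}·(+1)^-2·(+1)^1 = +1.
v=17: a=17^1·(≡2), b=17^1·(≡12) mod 17; (2|17)=+1, (12|17)=-1; (−1)^{1·1·8}·(+1)^1·(-1)^1 = -1.
v=19: a=19^2·(≡10), b=19^1·(≡7) mod 19; (10|19)=-1, (7|19)=+1; (−1)^{2·1·9}·(-1)^1·(+1)^2 = -1.
v=5: a=5^3·(≡1), b=5^3·(≡4) mod 5; (1|5)=+1, (4|5)=+1; (−1)^{3·3·2}·(+1)^3·(+1)^3 = +1.
v=2: v_2(a)=-2, v_2(b)=-4; units ≡ 1, 5 (mod 8); ε·ε+αω+βω = 0·0+-2·1+-4·0 ≡ 0  ⇒  (a,b)_2 = +1.
v=∞: -255255 < 0 and -20995 < 0  ⇒  (a,b)_∞ = -1.
v=3: a=3^-5·(≡1), b=3^-2·(≡2) mod 3; (1|3)=+1, (2|3)=-1; (−1)^{-5·-2·1}·(+1)^-2·(-1)^-5 = -1.
v=7: a=7^3·(≡6), b=7^4·(≡6) mod 7; (6|7)=-1, (6|7)=-1; (−1)^{3·4·3}·(-1)^4·(-1)^3 = -1.
v=13: a=13^1·(≡8), b=13^1·(≡10) mod 13; (8|13)=-1, (10|13)=+1; (−1)^{1·1·6}·(-1)^1·(+1)^1 = -1.
Ram(-255255, -20995) = {3, 7, 13, 17, 19, ∞}; no ℚ_3-point on the conic.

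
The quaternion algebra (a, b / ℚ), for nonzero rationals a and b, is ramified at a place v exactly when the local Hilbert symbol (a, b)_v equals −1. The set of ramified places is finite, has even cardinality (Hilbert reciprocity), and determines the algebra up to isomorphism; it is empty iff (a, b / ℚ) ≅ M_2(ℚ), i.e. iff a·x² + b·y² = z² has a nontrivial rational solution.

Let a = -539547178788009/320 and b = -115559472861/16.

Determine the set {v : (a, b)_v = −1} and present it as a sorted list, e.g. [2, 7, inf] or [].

[2, 7, 31, inf]

Mod squares: a ≡ -13750205, b ≡ -589. Check v ∈ {∞, 2, 3, 5, 7, 19, 23, 29, 31}.
v=7: a=7^3·(≡1), b=7^2·(≡3) mod 7; (1|7)=+1, (3|7)=-1; (−1)^{3·2·3}·(+1)^2·(-1)^3 = -1.
v=31: a=31^1·(≡12), b=31^1·(≡11) mod 31; (12|31)=-1, (11|31)=-1; (−1)^{1·1·15}·(-1)^1·(-1)^1 = -1.
v=3: a=3^2·(≡1), b=3^2·(≡2) mod 3; (1|3)=+1, (2|3)=-1; (−1)^{2·2·1}·(+1)^2·(-1)^2 = +1.
v=5: a=5^-1·(≡4), b=5^0·(≡4) mod 5; (4|5)=+1, (4|5)=+1; (−1)^{-1·0·2}·(+1)^0·(+1)^-1 = +1.
v=2: v_2(a)=-6, v_2(b)=-4; units ≡ 3, 3 (mod 8); ε·ε+αω+βω = 1·1+-6·1+-4·1 ≡ 1  ⇒  (a,b)_2 = -1.
v=29: a=29^3·(≡13), b=29^2·(≡9) mod 29; (13|29)=+1, (9|29)=+1; (−1)^{3·2·14}·(+1)^2·(+1)^3 = +1.
v=23: a=23^3·(≡16), b=23^2·(≡12) mod 23; (16|23)=+1, (12|23)=+1; (−1)^{3·2·11}·(+1)^2·(+1)^3 = +1.
v=19: a=19^1·(≡3), b=19^1·(≡7) mod 19; (3|19)=-1, (7|19)=+1; (−1)^{1·1·9}·(-1)^1·(+1)^1 = +1.
v=∞: -13750205 < 0 and -589 < 0  ⇒  (a,b)_∞ = -1.
Ram(-13750205, -589) = {2, 7, 31, ∞}; no ℚ_2-point on the conic.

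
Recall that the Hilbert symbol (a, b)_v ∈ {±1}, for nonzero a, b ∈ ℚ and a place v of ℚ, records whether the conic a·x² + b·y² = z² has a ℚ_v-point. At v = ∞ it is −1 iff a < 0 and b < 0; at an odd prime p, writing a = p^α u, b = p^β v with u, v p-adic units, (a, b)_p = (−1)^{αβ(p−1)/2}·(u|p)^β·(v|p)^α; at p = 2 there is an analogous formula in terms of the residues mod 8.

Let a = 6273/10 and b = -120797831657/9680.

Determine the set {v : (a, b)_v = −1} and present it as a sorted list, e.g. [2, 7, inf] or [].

(a, b) ≡ (6970, -373885) mod (ℚ^×)²; places V = {2, 3, 5, 11, 17, 31, 37, 41, 43, 47, ∞}.
(a,b)_2: α=-1, β=-4; u≡5, v≡3 (mod 8); ε(u)ε(v)=0·1, αω(v)=-1·1, βω(u)=-4·1; sum ≡ 1  ⇒  -1.
(a,b)_31: α=0, u≡29; β=2, v≡15 (mod 31); (29|31)=-1, (15|31)=-1; sign (−1)^0·-1^2·-1^0 = +1.
(a,b)_37: α=0, u≡2; β=1, v≡16 (mod 37); (2|37)=-1, (16|37)=+1; sign (−1)^0·-1^1·+1^0 = -1.
(a,b)_3: α=2, u≡1; β=0, v≡2 (mod 3); (1|3)=+1, (2|3)=-1; sign (−1)^0·+1^0·-1^2 = +1.
(a,b)_41: α=1, u≡3; β=2, v≡11 (mod 41); (3|41)=-1, (11|41)=-1; sign (−1)^0·-1^2·-1^1 = -1.
(a,b)_5: α=-1, u≡4; β=-1, v≡3 (mod 5); (4|5)=+1, (3|5)=-1; sign (−1)^0·+1^-1·-1^-1 = -1.
(a,b)_47: α=0, u≡21; β=1, v≡33 (mod 47); (21|47)=+1, (33|47)=-1; sign (−1)^0·+1^1·-1^0 = +1.
(a,b)_43: α=0, u≡21; β=1, v≡30 (mod 43); (21|43)=+1, (30|43)=-1; sign (−1)^0·+1^1·-1^0 = +1.
(a,b)_17: α=1, u≡8; β=0, v≡4 (mod 17); (8|17)=+1, (4|17)=+1; sign (−1)^0·+1^0·+1^1 = +1.
(a,b)_11: α=0, u≡8; β=-2, v≡1 (mod 11); (8|11)=-1, (1|11)=+1; sign (−1)^0·-1^-2·+1^0 = +1.
(a,b)_∞: sgn(6970)=+, sgn(-373885)=−, so +1.
|Ram(6970, -373885)| = 4, even; anisotropic at {2, 5, 37, 41}.

[2, 5, 37, 41]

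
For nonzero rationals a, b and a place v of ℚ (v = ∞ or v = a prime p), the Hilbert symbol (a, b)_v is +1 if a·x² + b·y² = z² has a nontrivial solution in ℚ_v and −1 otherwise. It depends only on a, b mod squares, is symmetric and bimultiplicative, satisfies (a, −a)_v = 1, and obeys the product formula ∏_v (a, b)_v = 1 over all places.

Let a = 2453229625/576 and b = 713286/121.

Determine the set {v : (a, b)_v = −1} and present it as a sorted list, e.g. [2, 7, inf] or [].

[7, 17, 29, 37]

Mod squares: a ≡ 810985, b ≡ 8806. Check v ∈ {∞, 2, 3, 5, 7, 11, 17, 29, 37, 47}.
v=3: a=3^-2·(≡1), b=3^4·(≡1) mod 3; (1|3)=+1, (1|3)=+1; (−1)^{-2·4·1}·(+1)^4·(+1)^-2 = +1.
v=29: a=29^1·(≡16), b=29^0·(≡12) mod 29; (16|29)=+1, (12|29)=-1; (−1)^{1·0·14}·(+1)^0·(-1)^1 = -1.
v=7: a=7^1·(≡6), b=7^1·(≡3) mod 7; (6|7)=-1, (3|7)=-1; (−1)^{1·1·3}·(-1)^1·(-1)^1 = -1.
v=∞: 810985 > 0 and 8806 > 0  ⇒  (a,b)_∞ = +1.
v=17: a=17^1·(≡10), b=17^1·(≡1) mod 17; (10|17)=-1, (1|17)=+1; (−1)^{1·1·8}·(-1)^1·(+1)^1 = -1.
v=47: a=47^1·(≡32), b=47^0·(≡4) mod 47; (32|47)=+1, (4|47)=+1; (−1)^{1·0·23}·(+1)^0·(+1)^1 = +1.
v=2: v_2(a)=-6, v_2(b)=1; units ≡ 1, 3 (mod 8); ε·ε+αω+βω = 0·1+-6·1+1·0 ≡ 0  ⇒  (a,b)_2 = +1.
v=37: a=37^0·(≡13), b=37^1·(≡26) mod 37; (13|37)=-1, (26|37)=+1; (−1)^{0·1·18}·(-1)^1·(+1)^0 = -1.
v=5: a=5^3·(≡2), b=5^0·(≡1) mod 5; (2|5)=-1, (1|5)=+1; (−1)^{3·0·2}·(-1)^0·(+1)^3 = +1.
v=11: a=11^2·(≡2), b=11^-2·(≡2) mod 11; (2|11)=-1, (2|11)=-1; (−1)^{2·-2·5}·(-1)^-2·(-1)^2 = +1.
(810985, 8806 / ℚ) ramifies at {7, 17, 29, 37}: a division algebra.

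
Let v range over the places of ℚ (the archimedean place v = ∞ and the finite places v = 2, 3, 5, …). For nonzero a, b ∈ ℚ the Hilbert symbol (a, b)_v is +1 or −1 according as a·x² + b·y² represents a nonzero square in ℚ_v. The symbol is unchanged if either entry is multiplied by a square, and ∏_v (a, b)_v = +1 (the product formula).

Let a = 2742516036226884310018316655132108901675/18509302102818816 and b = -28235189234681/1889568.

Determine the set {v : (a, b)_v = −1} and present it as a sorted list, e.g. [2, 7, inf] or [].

Mod squares: a ≡ 5083, b ≡ -11362. Check v ∈ {∞, 2, 3, 5, 11, 13, 17, 19, 23, 29, 43}.
v=17: a=17^5·(≡11), b=17^2·(≡14) mod 17; (11|17)=-1, (14|17)=-1; (−1)^{5·2·8}·(-1)^2·(-1)^5 = -1.
v=43: a=43^2·(≡21), b=43^0·(≡22) mod 43; (21|43)=+1, (22|43)=-1; (−1)^{2·0·21}·(+1)^0·(-1)^2 = +1.
v=13: a=13^7·(≡9), b=13^3·(≡4) mod 13; (9|13)=+1, (4|13)=+1; (−1)^{7·3·6}·(+1)^3·(+1)^7 = +1.
v=2: v_2(a)=-16, v_2(b)=-5; units ≡ 3, 7 (mod 8); ε·ε+αω+βω = 1·1+-16·0+-5·1 ≡ 0  ⇒  (a,b)_2 = +1.
v=3: a=3^-24·(≡1), b=3^-10·(≡2) mod 3; (1|3)=+1, (2|3)=-1; (−1)^{-24·-10·1}·(+1)^-10·(-1)^-24 = +1.
v=19: a=19^2·(≡18), b=19^1·(≡13) mod 19; (18|19)=-1, (13|19)=-1; (−1)^{2·1·9}·(-1)^1·(-1)^2 = -1.
v=23: a=23^3·(≡21), b=23^1·(≡9) mod 23; (21|23)=-1, (9|23)=+1; (−1)^{3·1·11}·(-1)^1·(+1)^3 = +1.
v=29: a=29^4·(≡10), b=29^2·(≡5) mod 29; (10|29)=-1, (5|29)=+1; (−1)^{4·2·14}·(-1)^2·(+1)^4 = +1.
v=∞: 5083 > 0 and -11362 < 0  ⇒  (a,b)_∞ = +1.
v=5: a=5^2·(≡2), b=5^0·(≡3) mod 5; (2|5)=-1, (3|5)=-1; (−1)^{2·0·2}·(-1)^0·(-1)^2 = +1.
v=11: a=11^8·(≡9), b=11^2·(≡3) mod 11; (9|11)=+1, (3|11)=+1; (−1)^{8·2·5}·(+1)^2·(+1)^8 = +1.
(5083, -11362 / ℚ) ramifies at {17, 19}: a division algebra.

[17, 19]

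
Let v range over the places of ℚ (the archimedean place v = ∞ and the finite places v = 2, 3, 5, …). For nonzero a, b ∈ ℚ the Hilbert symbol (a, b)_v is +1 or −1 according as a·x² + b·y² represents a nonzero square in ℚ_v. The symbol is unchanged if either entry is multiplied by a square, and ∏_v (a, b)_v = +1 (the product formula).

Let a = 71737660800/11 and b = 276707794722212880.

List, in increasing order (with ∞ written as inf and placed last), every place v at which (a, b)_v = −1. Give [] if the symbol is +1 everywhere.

[5, 17]

(a, b) ≡ (1122, 1105) mod (ℚ^×)²; places V = {2, 3, 5, 11, 13, 17, ∞}.
(a,b)_11: α=-1, u≡3; β=0, v≡4 (mod 11); (3|11)=+1, (4|11)=+1; sign (−1)^0·+1^0·+1^-1 = +1.
(a,b)_∞: sgn(1122)=+, sgn(1105)=+, so +1.
(a,b)_2: α=7, β=4; u≡1, v≡1 (mod 8); ε(u)ε(v)=0·0, αω(v)=7·0, βω(u)=4·0; sum ≡ 0  ⇒  +1.
(a,b)_5: α=2, u≡2; β=1, v≡1 (mod 5); (2|5)=-1, (1|5)=+1; sign (−1)^0·-1^1·+1^2 = -1.
(a,b)_3: α=3, u≡2; β=8, v≡1 (mod 3); (2|3)=-1, (1|3)=+1; sign (−1)^0·-1^8·+1^3 = +1.
(a,b)_13: α=2, u≡1; β=5, v≡11 (mod 13); (1|13)=+1, (11|13)=-1; sign (−1)^0·+1^5·-1^2 = +1.
(a,b)_17: α=3, u≡1; β=5, v≡14 (mod 17); (1|17)=+1, (14|17)=-1; sign (−1)^0·+1^5·-1^3 = -1.
|Ram(1122, 1105)| = 2, even; anisotropic at {5, 17}.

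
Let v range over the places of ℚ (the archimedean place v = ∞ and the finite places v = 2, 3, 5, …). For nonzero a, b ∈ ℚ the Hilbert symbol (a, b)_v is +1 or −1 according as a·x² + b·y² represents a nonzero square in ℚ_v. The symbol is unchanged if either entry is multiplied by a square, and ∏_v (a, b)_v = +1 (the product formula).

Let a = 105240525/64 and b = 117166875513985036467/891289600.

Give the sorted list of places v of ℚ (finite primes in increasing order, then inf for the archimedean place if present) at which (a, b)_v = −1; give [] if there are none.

(a, b) ≡ (69, 16422) mod (ℚ^×)²; places V = {2, 3, 5, 7, 13, 17, 19, 23, ∞}.
(a,b)_7: α=0, u≡5; β=1, v≡4 (mod 7); (5|7)=-1, (4|7)=+1; sign (−1)^0·-1^1·+1^0 = -1.
(a,b)_19: α=2, u≡12; β=4, v≡5 (mod 19); (12|19)=-1, (5|19)=+1; sign (−1)^0·-1^4·+1^2 = +1.
(a,b)_2: α=-6, β=-21; u≡5, v≡3 (mod 8); ε(u)ε(v)=0·1, αω(v)=-6·1, βω(u)=-21·1; sum ≡ 1  ⇒  -1.
(a,b)_∞: sgn(69)=+, sgn(16422)=+, so +1.
(a,b)_23: α=1, u≡12; β=3, v≡4 (mod 23); (12|23)=+1, (4|23)=+1; sign (−1)^1·+1^3·+1^1 = -1.
(a,b)_17: α=0, u≡8; β=-1, v≡6 (mod 17); (8|17)=+1, (6|17)=-1; sign (−1)^0·+1^-1·-1^0 = +1.
(a,b)_5: α=2, u≡4; β=-2, v≡3 (mod 5); (4|5)=+1, (3|5)=-1; sign (−1)^0·+1^-2·-1^2 = +1.
(a,b)_13: α=2, u≡1; β=6, v≡1 (mod 13); (1|13)=+1, (1|13)=+1; sign (−1)^0·+1^6·+1^2 = +1.
(a,b)_3: α=1, u≡2; β=7, v≡2 (mod 3); (2|3)=-1, (2|3)=-1; sign (−1)^1·-1^7·-1^1 = -1.
Ram(69, 16422) = {2, 3, 7, 23}; no ℚ_2-point on the conic.

[2, 3, 7, 23]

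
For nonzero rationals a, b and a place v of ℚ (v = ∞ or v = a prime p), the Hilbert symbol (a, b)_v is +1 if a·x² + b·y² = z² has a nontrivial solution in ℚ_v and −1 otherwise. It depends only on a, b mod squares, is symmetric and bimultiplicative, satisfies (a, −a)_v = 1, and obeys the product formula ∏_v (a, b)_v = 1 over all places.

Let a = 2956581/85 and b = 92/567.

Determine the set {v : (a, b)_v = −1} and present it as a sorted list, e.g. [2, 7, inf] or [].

[3, 7]

(a, b) ≡ (5865, 161) mod (ℚ^×)²; places V = {2, 3, 5, 7, 17, 23, ∞}.
(a,b)_23: α=3, u≡8; β=1, v≡11 (mod 23); (8|23)=+1, (11|23)=-1; sign (−1)^1·+1^1·-1^3 = +1.
(a,b)_3: α=5, u≡2; β=-4, v≡2 (mod 3); (2|3)=-1, (2|3)=-1; sign (−1)^0·-1^-4·-1^5 = -1.
(a,b)_2: α=0, β=2; u≡1, v≡1 (mod 8); ε(u)ε(v)=0·0, αω(v)=0·0, βω(u)=2·0; sum ≡ 0  ⇒  +1.
(a,b)_17: α=-1, u≡12; β=0, v≡4 (mod 17); (12|17)=-1, (4|17)=+1; sign (−1)^0·-1^0·+1^-1 = +1.
(a,b)_5: α=-1, u≡3; β=0, v≡1 (mod 5); (3|5)=-1, (1|5)=+1; sign (−1)^0·-1^0·+1^-1 = +1.
(a,b)_7: α=0, u≡5; β=-1, v≡2 (mod 7); (5|7)=-1, (2|7)=+1; sign (−1)^0·-1^-1·+1^0 = -1.
(a,b)_∞: sgn(5865)=+, sgn(161)=+, so +1.
Ram(5865, 161) = {3, 7}; no ℚ_3-point on the conic.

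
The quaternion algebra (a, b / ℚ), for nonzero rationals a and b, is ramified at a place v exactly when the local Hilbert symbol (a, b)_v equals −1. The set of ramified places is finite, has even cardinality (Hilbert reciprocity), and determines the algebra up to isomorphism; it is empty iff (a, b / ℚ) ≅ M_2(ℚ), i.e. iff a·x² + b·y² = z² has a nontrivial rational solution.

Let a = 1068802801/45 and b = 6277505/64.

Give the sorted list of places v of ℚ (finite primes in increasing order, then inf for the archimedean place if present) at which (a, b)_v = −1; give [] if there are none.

[19, 23]

(a, b) ≡ (44165405, 37145) mod (ℚ^×)²; places V = {2, 3, 5, 11, 13, 17, 19, 23, 29, 41, ∞}.
(a,b)_13: α=0, u≡11; β=2, v≡9 (mod 13); (11|13)=-1, (9|13)=+1; sign (−1)^0·-1^2·+1^0 = +1.
(a,b)_∞: sgn(44165405)=+, sgn(37145)=+, so +1.
(a,b)_11: α=2, u≡4; β=0, v≡4 (mod 11); (4|11)=+1, (4|11)=+1; sign (−1)^0·+1^0·+1^2 = +1.
(a,b)_3: α=-2, u≡2; β=0, v≡2 (mod 3); (2|3)=-1, (2|3)=-1; sign (−1)^0·-1^0·-1^-2 = +1.
(a,b)_29: α=1, u≡26; β=0, v≡13 (mod 29); (26|29)=-1, (13|29)=+1; sign (−1)^0·-1^0·+1^1 = +1.
(a,b)_41: α=1, u≡7; β=0, v≡39 (mod 41); (7|41)=-1, (39|41)=+1; sign (−1)^0·-1^0·+1^1 = +1.
(a,b)_2: α=0, β=-6; u≡5, v≡1 (mod 8); ε(u)ε(v)=0·0, αω(v)=0·0, βω(u)=-6·1; sum ≡ 0  ⇒  +1.
(a,b)_19: α=1, u≡7; β=1, v≡6 (mod 19); (7|19)=+1, (6|19)=+1; sign (−1)^1·+1^1·+1^1 = -1.
(a,b)_5: α=-1, u≡4; β=1, v≡4 (mod 5); (4|5)=+1, (4|5)=+1; sign (−1)^0·+1^1·+1^-1 = +1.
(a,b)_17: α=1, u≡4; β=1, v≡15 (mod 17); (4|17)=+1, (15|17)=+1; sign (−1)^0·+1^1·+1^1 = +1.
(a,b)_23: α=1, u≡19; β=1, v≡15 (mod 23); (19|23)=-1, (15|23)=-1; sign (−1)^1·-1^1·-1^1 = -1.
(44165405, 37145 / ℚ) ramifies at {19, 23}: a division algebra.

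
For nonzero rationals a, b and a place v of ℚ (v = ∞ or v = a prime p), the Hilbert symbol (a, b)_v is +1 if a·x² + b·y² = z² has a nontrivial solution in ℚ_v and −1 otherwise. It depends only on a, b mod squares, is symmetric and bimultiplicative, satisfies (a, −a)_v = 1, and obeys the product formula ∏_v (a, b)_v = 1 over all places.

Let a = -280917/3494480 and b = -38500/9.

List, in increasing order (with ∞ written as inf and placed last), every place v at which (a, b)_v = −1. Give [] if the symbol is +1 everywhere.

[2, 7, 13, inf]

(a, b) ≡ (-65, -385) mod (ℚ^×)²; places V = {2, 3, 5, 7, 11, 13, 19, ∞}.
(a,b)_3: α=2, u≡1; β=-2, v≡2 (mod 3); (1|3)=+1, (2|3)=-1; sign (−1)^0·+1^-2·-1^2 = +1.
(a,b)_5: α=-1, u≡3; β=3, v≡3 (mod 5); (3|5)=-1, (3|5)=-1; sign (−1)^0·-1^3·-1^-1 = +1.
(a,b)_13: α=1, u≡5; β=0, v≡5 (mod 13); (5|13)=-1, (5|13)=-1; sign (−1)^0·-1^0·-1^1 = -1.
(a,b)_19: α=-2, u≡4; β=0, v≡12 (mod 19); (4|19)=+1, (12|19)=-1; sign (−1)^0·+1^0·-1^-2 = +1.
(a,b)_∞: sgn(-65)=−, sgn(-385)=−, so -1.
(a,b)_11: α=-2, u≡9; β=1, v≡1 (mod 11); (9|11)=+1, (1|11)=+1; sign (−1)^0·+1^1·+1^-2 = +1.
(a,b)_2: α=-4, β=2; u≡7, v≡7 (mod 8); ε(u)ε(v)=1·1, αω(v)=-4·0, βω(u)=2·0; sum ≡ 1  ⇒  -1.
(a,b)_7: α=4, u≡3; β=1, v≡1 (mod 7); (3|7)=-1, (1|7)=+1; sign (−1)^0·-1^1·+1^4 = -1.
|Ram(-65, -385)| = 4, even; anisotropic at {2, 7, 13, ∞}.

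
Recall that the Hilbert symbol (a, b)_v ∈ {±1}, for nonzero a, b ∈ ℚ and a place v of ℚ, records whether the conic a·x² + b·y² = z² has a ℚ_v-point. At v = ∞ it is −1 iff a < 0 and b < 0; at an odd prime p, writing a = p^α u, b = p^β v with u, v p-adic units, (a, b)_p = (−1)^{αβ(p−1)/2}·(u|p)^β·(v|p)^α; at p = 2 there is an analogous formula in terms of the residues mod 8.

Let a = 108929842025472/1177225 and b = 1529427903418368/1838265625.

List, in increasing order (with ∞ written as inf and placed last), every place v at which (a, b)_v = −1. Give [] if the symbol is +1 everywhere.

[13, 19]

(a, b) ≡ (13, 57) mod (ℚ^×)²; places V = {2, 3, 5, 7, 13, 17, 19, 23, 31, ∞}.
(a,b)_19: α=2, u≡2; β=1, v≡18 (mod 19); (2|19)=-1, (18|19)=-1; sign (−1)^0·-1^1·-1^2 = -1.
(a,b)_17: α=0, u≡8; β=2, v≡11 (mod 17); (8|17)=+1, (11|17)=-1; sign (−1)^0·+1^2·-1^0 = +1.
(a,b)_2: α=10, β=12; u≡5, v≡1 (mod 8); ε(u)ε(v)=0·0, αω(v)=10·0, βω(u)=12·1; sum ≡ 0  ⇒  +1.
(a,b)_23: α=4, u≡9; β=4, v≡21 (mod 23); (9|23)=+1, (21|23)=-1; sign (−1)^0·+1^4·-1^4 = +1.
(a,b)_13: α=1, u≡12; β=0, v≡5 (mod 13); (12|13)=+1, (5|13)=-1; sign (−1)^0·+1^0·-1^1 = -1.
(a,b)_3: α=4, u≡1; β=5, v≡1 (mod 3); (1|3)=+1, (1|3)=+1; sign (−1)^0·+1^5·+1^4 = +1.
(a,b)_5: α=-2, u≡3; β=-6, v≡2 (mod 5); (3|5)=-1, (2|5)=-1; sign (−1)^0·-1^-6·-1^-2 = +1.
(a,b)_31: α=-2, u≡26; β=0, v≡13 (mod 31); (26|31)=-1, (13|31)=-1; sign (−1)^0·-1^0·-1^-2 = +1.
(a,b)_7: α=-2, u≡6; β=-6, v≡2 (mod 7); (6|7)=-1, (2|7)=+1; sign (−1)^0·-1^-6·+1^-2 = +1.
(a,b)_∞: sgn(13)=+, sgn(57)=+, so +1.
|Ram(13, 57)| = 2, even; anisotropic at {13, 19}.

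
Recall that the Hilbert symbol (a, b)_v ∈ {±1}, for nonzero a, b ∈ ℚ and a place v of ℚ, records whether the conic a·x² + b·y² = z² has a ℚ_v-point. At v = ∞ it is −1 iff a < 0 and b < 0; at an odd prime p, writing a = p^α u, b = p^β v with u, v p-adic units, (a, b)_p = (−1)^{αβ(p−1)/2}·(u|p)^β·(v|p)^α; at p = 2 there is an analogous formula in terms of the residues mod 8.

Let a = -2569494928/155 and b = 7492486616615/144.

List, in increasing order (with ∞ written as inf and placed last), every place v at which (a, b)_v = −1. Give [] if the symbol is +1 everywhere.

Mod squares: a ≡ -3005915, b ≡ 489335. Check v ∈ {∞, 2, 3, 5, 7, 11, 13, 31, 41, 43}.
v=7: a=7^2·(≡1), b=7^3·(≡6) mod 7; (1|7)=+1, (6|7)=-1; (−1)^{2·3·3}·(+1)^3·(-1)^2 = +1.
v=11: a=11^1·(≡8), b=11^1·(≡9) mod 11; (8|11)=-1, (9|11)=+1; (−1)^{1·1·5}·(-1)^1·(+1)^1 = +1.
v=3: a=3^0·(≡1), b=3^-2·(≡2) mod 3; (1|3)=+1, (2|3)=-1; (−1)^{0·-2·1}·(+1)^-2·(-1)^0 = +1.
v=41: a=41^1·(≡11), b=41^1·(≡9) mod 41; (11|41)=-1, (9|41)=+1; (−1)^{1·1·20}·(-1)^1·(+1)^1 = -1.
v=43: a=43^1·(≡11), b=43^2·(≡6) mod 43; (11|43)=+1, (6|43)=+1; (−1)^{1·2·21}·(+1)^2·(+1)^1 = +1.
v=31: a=31^-1·(≡30), b=31^1·(≡24) mod 31; (30|31)=-1, (24|31)=-1; (−1)^{-1·1·15}·(-1)^1·(-1)^-1 = -1.
v=2: v_2(a)=4, v_2(b)=-4; units ≡ 5, 7 (mod 8); ε·ε+αω+βω = 0·1+4·0+-4·1 ≡ 0  ⇒  (a,b)_2 = +1.
v=5: a=5^-1·(≡2), b=5^1·(≡2) mod 5; (2|5)=-1, (2|5)=-1; (−1)^{-1·1·2}·(-1)^1·(-1)^-1 = +1.
v=13: a=13^2·(≡1), b=13^2·(≡8) mod 13; (1|13)=+1, (8|13)=-1; (−1)^{2·2·6}·(+1)^2·(-1)^2 = +1.
v=∞: -3005915 < 0 and 489335 > 0  ⇒  (a,b)_∞ = +1.
Ram(-3005915, 489335) = {31, 41}; no ℚ_31-point on the conic.

[31, 41]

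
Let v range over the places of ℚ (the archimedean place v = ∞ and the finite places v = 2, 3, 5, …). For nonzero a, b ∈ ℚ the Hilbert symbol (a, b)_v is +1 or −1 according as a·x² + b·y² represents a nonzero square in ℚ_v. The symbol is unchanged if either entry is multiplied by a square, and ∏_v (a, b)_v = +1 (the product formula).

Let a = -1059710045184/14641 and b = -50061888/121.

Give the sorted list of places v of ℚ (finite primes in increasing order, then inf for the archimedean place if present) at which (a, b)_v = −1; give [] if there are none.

[29, inf]

(a, b) ≡ (-3219, -1073) mod (ℚ^×)²; places V = {2, 3, 7, 11, 29, 37, ∞}.
(a,b)_11: α=-4, u≡1; β=-2, v≡3 (mod 11); (1|11)=+1, (3|11)=+1; sign (−1)^0·+1^-2·+1^-4 = +1.
(a,b)_7: α=2, u≡1; β=0, v≡6 (mod 7); (1|7)=+1, (6|7)=-1; sign (−1)^0·+1^0·-1^2 = +1.
(a,b)_2: α=10, β=6; u≡5, v≡7 (mod 8); ε(u)ε(v)=0·1, αω(v)=10·0, βω(u)=6·1; sum ≡ 0  ⇒  +1.
(a,b)_37: α=1, u≡13; β=1, v≡14 (mod 37); (13|37)=-1, (14|37)=-1; sign (−1)^0·-1^1·-1^1 = +1.
(a,b)_3: α=9, u≡1; β=6, v≡1 (mod 3); (1|3)=+1, (1|3)=+1; sign (−1)^0·+1^6·+1^9 = +1.
(a,b)_∞: sgn(-3219)=−, sgn(-1073)=−, so -1.
(a,b)_29: α=1, u≡20; β=1, v≡8 (mod 29); (20|29)=+1, (8|29)=-1; sign (−1)^0·+1^1·-1^1 = -1.
(-3219, -1073 / ℚ) ramifies at {29, ∞}: a division algebra.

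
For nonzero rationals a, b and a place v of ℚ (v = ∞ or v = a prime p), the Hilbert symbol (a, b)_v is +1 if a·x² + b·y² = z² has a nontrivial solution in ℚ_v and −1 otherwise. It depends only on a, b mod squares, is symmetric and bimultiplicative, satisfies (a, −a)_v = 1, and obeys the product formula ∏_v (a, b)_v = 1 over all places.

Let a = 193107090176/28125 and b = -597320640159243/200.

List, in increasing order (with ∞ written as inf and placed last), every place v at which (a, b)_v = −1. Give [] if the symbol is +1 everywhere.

[7, 11]

Mod squares: a ≡ 55, b ≡ -6006. Check v ∈ {∞, 2, 3, 5, 7, 11, 13, 29}.
v=7: a=7^4·(≡5), b=7^3·(≡3) mod 7; (5|7)=-1, (3|7)=-1; (−1)^{4·3·3}·(-1)^3·(-1)^4 = -1.
v=13: a=13^4·(≡12), b=13^7·(≡2) mod 13; (12|13)=+1, (2|13)=-1; (−1)^{4·7·6}·(+1)^7·(-1)^4 = +1.
v=3: a=3^-2·(≡1), b=3^1·(≡2) mod 3; (1|3)=+1, (2|3)=-1; (−1)^{-2·1·1}·(+1)^1·(-1)^-2 = +1.
v=2: v_2(a)=8, v_2(b)=-3; units ≡ 7, 5 (mod 8); ε·ε+αω+βω = 1·0+8·1+-3·0 ≡ 0  ⇒  (a,b)_2 = +1.
v=11: a=11^1·(≡5), b=11^1·(≡5) mod 11; (5|11)=+1, (5|11)=+1; (−1)^{1·1·5}·(+1)^1·(+1)^1 = -1.
v=∞: 55 > 0 and -6006 < 0  ⇒  (a,b)_∞ = +1.
v=29: a=29^0·(≡3), b=29^2·(≡26) mod 29; (3|29)=-1, (26|29)=-1; (−1)^{0·2·14}·(-1)^2·(-1)^0 = +1.
v=5: a=5^-5·(≡4), b=5^-2·(≡4) mod 5; (4|5)=+1, (4|5)=+1; (−1)^{-5·-2·2}·(+1)^-2·(+1)^-5 = +1.
|Ram(55, -6006)| = 2, even; anisotropic at {7, 11}.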